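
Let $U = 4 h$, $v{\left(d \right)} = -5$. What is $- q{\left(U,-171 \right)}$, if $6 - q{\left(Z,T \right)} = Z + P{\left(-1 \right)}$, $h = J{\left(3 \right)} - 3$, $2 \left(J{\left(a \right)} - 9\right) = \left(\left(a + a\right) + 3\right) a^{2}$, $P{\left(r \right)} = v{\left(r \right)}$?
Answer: $175$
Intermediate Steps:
$P{\left(r \right)} = -5$
$J{\left(a \right)} = 9 + \frac{a^{2} \left(3 + 2 a\right)}{2}$ ($J{\left(a \right)} = 9 + \frac{\left(\left(a + a\right) + 3\right) a^{2}}{2} = 9 + \frac{\left(2 a + 3\right) a^{2}}{2} = 9 + \frac{\left(3 + 2 a\right) a^{2}}{2} = 9 + \frac{a^{2} \left(3 + 2 a\right)}{2}$)
$h = \frac{93}{2}$ ($h = \left(9 + 3^{3} + \frac{3 \cdot 3^{2}}{2}\right) - 3 = \left(9 + 27 + \frac{3}{2} \cdot 9\right) - 3 = \left(9 + 27 + \frac{27}{2}\right) - 3 = \frac{99}{2} - 3 = \frac{93}{2} \approx 46.5$)
$U = 186$ ($U = 4 \cdot \frac{93}{2} = 186$)
$q{\left(Z,T \right)} = 11 - Z$ ($q{\left(Z,T \right)} = 6 - \left(Z - 5\right) = 6 - \left(-5 + Z\right) = 11 - Z$)
$- q{\left(U,-171 \right)} = - (11 - 186) = \left(-1\right) \left(-175\right) = 175$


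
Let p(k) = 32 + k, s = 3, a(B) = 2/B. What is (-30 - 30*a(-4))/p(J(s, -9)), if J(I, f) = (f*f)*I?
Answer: -3/55 ≈ -0.054545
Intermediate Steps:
J(I, f) = I*f² (J(I, f) = f²*I = I*f²)
(-30 - 30*a(-4))/p(J(s, -9)) = (-30 - 60/(-4))/(32 + 3*(-9)²) = (-30 - 60*(-1)/4)/(32 + 3*81) = (-30 - 30*(-½))/(32 + 243) = (-30 + 15)/275 = -15*1/275 = -3/55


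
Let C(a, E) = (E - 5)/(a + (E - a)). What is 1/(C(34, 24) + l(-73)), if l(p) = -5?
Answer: -24/101 ≈ -0.23762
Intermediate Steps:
C(a, E) = (-5 + E)/E
1/(C(34, 24) + l(-73)) = 1/((-5 + 24)/24 - 5) = 1/((1/24)*19 - 5) = 1/(19/24 - 5) = 1/(-101/24) = -24/101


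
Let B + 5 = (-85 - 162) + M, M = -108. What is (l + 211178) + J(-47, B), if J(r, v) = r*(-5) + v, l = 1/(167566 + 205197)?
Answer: 78672749440/372763 ≈ 2.1105e+5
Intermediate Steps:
l = 1/372763 ≈ 2.6827e-6
B = -360 (B = -5 + ((-85 - 162) - 108) = -5 + (-247 - 108) = -5 - 355 = -360)
J(r, v) = v - 5*r (J(r, v) = -5*r + v = v - 5*r)
(l + 211178) + J(-47, B) = (1/372763 + 211178) + (-360 - 5*(-47)) = 78719344815/372763 + (-360 + 235) = 78719344815/372763 - 125 = 78672749440/372763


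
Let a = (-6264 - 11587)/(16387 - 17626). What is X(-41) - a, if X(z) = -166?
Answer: -223525/1239 ≈ -180.41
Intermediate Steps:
a = 17851/1239 (a = -17851/(-1239) = -17851*(-1/1239) = 17851/1239 ≈ 14.408)
X(-41) - a = -166 - 1*17851/1239 = -166 - 17851/1239 = -223525/1239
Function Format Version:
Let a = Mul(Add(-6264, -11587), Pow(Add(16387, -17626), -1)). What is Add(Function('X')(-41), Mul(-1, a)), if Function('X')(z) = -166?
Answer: Rational(-223525, 1239) ≈ -180.41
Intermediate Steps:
a = Rational(17851, 1239) (a = Mul(-17851, Pow(-1239, -1)) = Mul(-17851, Rational(-1, 1239)) = Rational(17851, 1239) ≈ 14.408)
Add(Function('X')(-41), Mul(-1, a)) = Add(-166, Mul(-1, Rational(17851, 1239))) = Add(-166, Rational(-17851, 1239)) = Rational(-223525, 1239)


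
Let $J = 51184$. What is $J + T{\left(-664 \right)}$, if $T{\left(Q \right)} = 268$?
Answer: $51452$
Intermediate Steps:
$J + T{\left(-664 \right)} = 51184 + 268 = 51452$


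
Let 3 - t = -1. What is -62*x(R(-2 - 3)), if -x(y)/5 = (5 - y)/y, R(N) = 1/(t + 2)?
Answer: 8990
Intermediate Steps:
t = 4 (t = 3 - 1*(-1) = 3 + 1 = 4)
R(N) = 1/6 (R(N) = 1/(4 + 2) = 1/6)
x(y) = -5*(5 - y)/y
-62*x(R(-2 - 3)) = -62*(5 - 25/1/6) = -62*(5 - 25*6) = -62*(5 - 150) = -62*(-145) = 8990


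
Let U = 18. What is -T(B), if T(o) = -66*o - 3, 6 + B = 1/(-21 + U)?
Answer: -415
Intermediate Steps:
B = -19/3 (B = -6 + 1/(-21 + 18) = -6 + 1/(-3) = -6 - ⅓ = -19/3 ≈ -6.3333)
T(o) = -3 - 66*o
-T(B) = -(-3 - 66*(-19/3)) = -(-3 + 418) = -1*415 = -415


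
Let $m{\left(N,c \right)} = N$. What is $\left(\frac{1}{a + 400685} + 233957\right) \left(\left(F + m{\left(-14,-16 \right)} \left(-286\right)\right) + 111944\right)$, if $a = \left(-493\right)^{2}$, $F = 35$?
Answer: $\frac{277265784883199}{10218} \approx 2.7135 \cdot 10^{10}$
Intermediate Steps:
$a = 243049$
$\left(\frac{1}{a + 400685} + 233957\right) \left(\left(F + m{\left(-14,-16 \right)} \left(-286\right)\right) + 111944\right) = \left(\frac{1}{243049 + 400685} + 233957\right) \left(\left(35 - -4004\right) + 111944\right) = \left(\frac{1}{643734} + 233957\right) \left(\left(35 + 4004\right) + 111944\right) = \left(\frac{1}{643734} + 233957\right) \left(4039 + 111944\right) = \frac{150606075439}{643734} \cdot 115983 = \frac{277265784883199}{10218}$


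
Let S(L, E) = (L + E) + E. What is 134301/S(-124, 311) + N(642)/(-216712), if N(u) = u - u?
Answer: 44767/166 ≈ 269.68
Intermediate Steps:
S(L, E) = L + 2*E (S(L, E) = (E + L) + E = L + 2*E)
N(u) = 0
134301/S(-124, 311) + N(642)/(-216712) = 134301/(-124 + 2*311) + 0/(-216712) = 134301/(-124 + 622) + 0*(-1/216712) = 134301/498 + 0 = 134301*(1/498) + 0 = 44767/166 + 0 = 44767/166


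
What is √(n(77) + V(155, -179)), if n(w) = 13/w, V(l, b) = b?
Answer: 9*I*√13090/77 ≈ 13.373*I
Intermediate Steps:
√(n(77) + V(155, -179)) = √(13/77 - 179) = √(-13770/77) = 9*I*√13090/77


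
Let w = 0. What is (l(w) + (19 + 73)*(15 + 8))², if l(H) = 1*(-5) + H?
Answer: 4456321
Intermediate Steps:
l(H) = -5 + H
(l(w) + (19 + 73)*(15 + 8))² = ((-5 + 0) + (19 + 73)*(15 + 8))² = (-5 + 92*23)² = (-5 + 2116)² = 2111² = 4456321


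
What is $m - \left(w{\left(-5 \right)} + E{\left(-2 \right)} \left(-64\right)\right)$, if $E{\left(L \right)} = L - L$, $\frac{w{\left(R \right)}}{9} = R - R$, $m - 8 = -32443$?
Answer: $-32435$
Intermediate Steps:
$m = -32435$ ($m = 8 - 32443 = -32435$)
$w{\left(R \right)} = 0$ ($w{\left(R \right)} = 9 \left(R - R\right) = 9 \cdot 0 = 0$)
$E{\left(L \right)} = 0$
$m - \left(w{\left(-5 \right)} + E{\left(-2 \right)} \left(-64\right)\right) = -32435 - \left(0 + 0 \left(-64\right)\right) = -32435 - \left(0 + 0\right) = -32435 - 0 = -32435 + 0 = -32435$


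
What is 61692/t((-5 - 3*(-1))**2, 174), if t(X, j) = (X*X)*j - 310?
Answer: 30846/1237 ≈ 24.936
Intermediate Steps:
t(X, j) = -310 + j*X**2 (t(X, j) = X**2*j - 310 = j*X**2 - 310 = -310 + j*X**2)
61692/t((-5 - 3*(-1))**2, 174) = 61692/(-310 + 174*((-5 - 3*(-1))**2)**2) = 61692/(-310 + 174*((-5 + 3)**2)**2) = 61692/(-310 + 174*((-2)**2)**2) = 61692/(-310 + 174*4**2) = 61692/(-310 + 174*16) = 61692/(-310 + 2784) = 61692/2474 = 61692*(1/2474) = 30846/1237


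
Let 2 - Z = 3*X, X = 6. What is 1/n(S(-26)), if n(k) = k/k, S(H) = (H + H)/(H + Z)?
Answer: 1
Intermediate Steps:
Z = -16 (Z = 2 - 3*6 = 2 - 1*18 = 2 - 18 = -16)
S(H) = 2*H/(-16 + H) (S(H) = (H + H)/(H - 16) = (2*H)/(-16 + H) = 2*H/(-16 + H))
n(k) = 1
1/n(S(-26)) = 1/1 = 1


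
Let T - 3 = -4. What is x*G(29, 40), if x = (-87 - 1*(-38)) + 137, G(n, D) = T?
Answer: -88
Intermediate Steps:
T = -1 (T = 3 - 4 = -1)
G(n, D) = -1
x = 88 (x = (-87 + 38) + 137 = -49 + 137 = 88)
x*G(29, 40) = 88*(-1) = -88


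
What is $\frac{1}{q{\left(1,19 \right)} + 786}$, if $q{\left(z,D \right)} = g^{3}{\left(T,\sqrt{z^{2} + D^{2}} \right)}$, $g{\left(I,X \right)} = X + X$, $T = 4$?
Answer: $- \frac{393}{1517704798} + \frac{724 \sqrt{362}}{758852399} \approx 1.7894 \cdot 10^{-5}$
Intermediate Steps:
$g{\left(I,X \right)} = 2 X$
$q{\left(z,D \right)} = 8 \left(D^{2} + z^{2}\right)^{\frac{3}{2}}$ ($q{\left(z,D \right)} = \left(2 \sqrt{z^{2} + D^{2}}\right)^{3} = \left(2 \sqrt{D^{2} + z^{2}}\right)^{3} = 8 \left(D^{2} + z^{2}\right)^{\frac{3}{2}}$)
$\frac{1}{q{\left(1,19 \right)} + 786} = \frac{1}{8 \left(19^{2} + 1^{2}\right)^{\frac{3}{2}} + 786} = \frac{1}{8 \left(361 + 1\right)^{\frac{3}{2}} + 786} = \frac{1}{8 \cdot 362^{\frac{3}{2}} + 786} = \frac{1}{8 \cdot 362 \sqrt{362} + 786} = \frac{1}{2896 \sqrt{362} + 786} = \frac{1}{786 + 2896 \sqrt{362}}$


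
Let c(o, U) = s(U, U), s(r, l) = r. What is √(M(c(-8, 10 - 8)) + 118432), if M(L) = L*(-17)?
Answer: √118398 ≈ 344.09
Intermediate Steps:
c(o, U) = U
M(L) = -17*L
√(M(c(-8, 10 - 8)) + 118432) = √(-17*(10 - 8) + 118432) = √(-17*2 + 118432) = √(-34 + 118432) = √118398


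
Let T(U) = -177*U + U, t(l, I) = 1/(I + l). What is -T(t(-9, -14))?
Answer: -176/23 ≈ -7.6522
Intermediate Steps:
T(U) = -176*U
-T(t(-9, -14)) = -(-176)/(-14 - 9) = -(-176)/(-23) = -(-176)*(-1)/23 = -1*176/23 = -176/23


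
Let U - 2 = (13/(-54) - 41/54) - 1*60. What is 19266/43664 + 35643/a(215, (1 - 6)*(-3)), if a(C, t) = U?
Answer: -777589629/1288088 ≈ -603.68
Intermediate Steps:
U = -59 (U = 2 + ((13/(-54) - 41/54) - 1*60) = 2 + ((13*(-1/54) - 41*1/54) - 60) = 2 + ((-13/54 - 41/54) - 60) = 2 + (-1 - 60) = 2 - 61 = -59)
a(C, t) = -59
19266/43664 + 35643/a(215, (1 - 6)*(-3)) = 19266/43664 + 35643/(-59) = 19266*(1/43664) + 35643*(-1/59) = 9633/21832 - 35643/59 = -777589629/1288088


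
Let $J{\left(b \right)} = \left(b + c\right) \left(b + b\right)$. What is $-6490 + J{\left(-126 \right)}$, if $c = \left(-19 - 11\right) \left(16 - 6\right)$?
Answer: $100862$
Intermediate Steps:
$c = -300$ ($c = \left(-30\right) 10 = -300$)
$J{\left(b \right)} = 2 b \left(-300 + b\right)$ ($J{\left(b \right)} = \left(b - 300\right) \left(b + b\right) = \left(-300 + b\right) 2 b = 2 b \left(-300 + b\right)$)
$-6490 + J{\left(-126 \right)} = -6490 + 2 \left(-126\right) \left(-300 - 126\right) = -6490 + 2 \left(-126\right) \left(-426\right) = -6490 + 107352 = 100862$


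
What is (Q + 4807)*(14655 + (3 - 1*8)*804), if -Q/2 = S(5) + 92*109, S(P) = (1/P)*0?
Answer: -162173115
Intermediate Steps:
S(P) = 0 (S(P) = 0/P = 0)
Q = -20056 (Q = -2*(0 + 92*109) = -2*(0 + 10028) = -2*10028 = -20056)
(Q + 4807)*(14655 + (3 - 1*8)*804) = (-20056 + 4807)*(14655 + (3 - 1*8)*804) = -15249*(14655 + (3 - 8)*804) = -15249*(14655 - 5*804) = -15249*(14655 - 4020) = -15249*10635 = -162173115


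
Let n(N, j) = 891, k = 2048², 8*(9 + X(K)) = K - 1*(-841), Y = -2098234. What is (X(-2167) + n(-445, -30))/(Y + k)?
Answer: 191/558952 ≈ 0.00034171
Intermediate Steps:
X(K) = 769/8 + K/8 (X(K) = -9 + (K - 1*(-841))/8 = -9 + (K + 841)/8 = -9 + (841 + K)/8 = -9 + (841/8 + K/8) = 769/8 + K/8)
k = 4194304
(X(-2167) + n(-445, -30))/(Y + k) = ((769/8 + (⅛)*(-2167)) + 891)/(-2098234 + 4194304) = ((769/8 - 2167/8) + 891)/2096070 = (-699/4 + 891)*(1/2096070) = (2865/4)*(1/2096070) = 191/558952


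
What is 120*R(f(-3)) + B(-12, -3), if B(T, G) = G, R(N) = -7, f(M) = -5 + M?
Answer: -843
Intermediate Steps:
120*R(f(-3)) + B(-12, -3) = 120*(-7) - 3 = -840 - 3 = -843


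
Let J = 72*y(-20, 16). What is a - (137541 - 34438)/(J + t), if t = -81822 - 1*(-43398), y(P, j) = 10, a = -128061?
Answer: -4828308841/37704 ≈ -1.2806e+5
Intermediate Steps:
t = -38424 (t = -81822 + 43398 = -38424)
J = 720 (J = 72*10 = 720)
a - (137541 - 34438)/(J + t) = -128061 - (137541 - 34438)/(720 - 38424) = -128061 - 103103/(-37704) = -128061 - 103103*(-1)/37704 = -128061 - 1*(-103103/37704) = -128061 + 103103/37704 = -4828308841/37704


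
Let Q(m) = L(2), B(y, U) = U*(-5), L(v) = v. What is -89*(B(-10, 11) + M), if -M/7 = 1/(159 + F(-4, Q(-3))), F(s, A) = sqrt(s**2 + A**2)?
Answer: 123751652/25261 - 1246*sqrt(5)/25261 ≈ 4898.8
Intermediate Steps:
B(y, U) = -5*U
Q(m) = 2
F(s, A) = sqrt(A**2 + s**2)
M = -7/(159 + 2*sqrt(5)) (M = -7/(159 + sqrt(2**2 + (-4)**2)) = -7/(159 + sqrt(4 + 16)) = -7/(159 + sqrt(20)) = -7/(159 + 2*sqrt(5)) ≈ -0.042821)
-89*(B(-10, 11) + M) = -89*(-5*11 + (-1113/25261 + 14*sqrt(5)/25261)) = -89*(-55 + (-1113/25261 + 14*sqrt(5)/25261)) = -89*(-1390468/25261 + 14*sqrt(5)/25261) = 123751652/25261 - 1246*sqrt(5)/25261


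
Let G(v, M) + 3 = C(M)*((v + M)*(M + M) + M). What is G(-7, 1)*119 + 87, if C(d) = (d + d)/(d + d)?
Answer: -1579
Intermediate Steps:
C(d) = 1 (C(d) = (2*d)/((2*d)) = (2*d)*(1/(2*d)) = 1)
G(v, M) = -3 + M + 2*M*(M + v) (G(v, M) = -3 + 1*((v + M)*(M + M) + M) = -3 + 1*((M + v)*(2*M) + M) = -3 + 1*(2*M*(M + v) + M) = -3 + 1*(M + 2*M*(M + v)) = -3 + (M + 2*M*(M + v)) = -3 + M + 2*M*(M + v))
G(-7, 1)*119 + 87 = (-3 + 1 + 2*1**2 + 2*1*(-7))*119 + 87 = (-3 + 1 + 2*1 - 14)*119 + 87 = (-3 + 1 + 2 - 14)*119 + 87 = -14*119 + 87 = -1666 + 87 = -1579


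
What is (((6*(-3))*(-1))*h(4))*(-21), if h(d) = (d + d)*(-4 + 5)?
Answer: -3024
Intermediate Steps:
h(d) = 2*d (h(d) = (2*d)*1 = 2*d)
(((6*(-3))*(-1))*h(4))*(-21) = (((6*(-3))*(-1))*(2*4))*(-21) = (-18*(-1)*8)*(-21) = (18*8)*(-21) = 144*(-21) = -3024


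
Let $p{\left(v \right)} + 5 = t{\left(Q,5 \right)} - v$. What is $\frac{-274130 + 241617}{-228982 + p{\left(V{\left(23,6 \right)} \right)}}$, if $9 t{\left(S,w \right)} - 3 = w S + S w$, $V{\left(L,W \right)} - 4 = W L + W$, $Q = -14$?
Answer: $\frac{292617}{2062352} \approx 0.14189$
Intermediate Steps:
$V{\left(L,W \right)} = 4 + W + L W$ ($V{\left(L,W \right)} = 4 + \left(W L + W\right) = 4 + \left(L W + W\right) = 4 + \left(W + L W\right) = 4 + W + L W$)
$t{\left(S,w \right)} = \frac{1}{3} + \frac{2 S w}{9}$ ($t{\left(S,w \right)} = \frac{1}{3} + \frac{w S + S w}{9} = \frac{1}{3} + \frac{S w + S w}{9} = \frac{1}{3} + \frac{2 S w}{9}$)
$p{\left(v \right)} = - \frac{182}{9} - v$ ($p{\left(v \right)} = -5 - \left(- \frac{1}{3} + \frac{140}{9} + v\right) = -5 - \left(\frac{137}{9} + v\right) = - \frac{182}{9} - v$)
$\frac{-274130 + 241617}{-228982 + p{\left(V{\left(23,6 \right)} \right)}} = \frac{-274130 + 241617}{-228982 - \left(\frac{272}{9} + 138\right)} = - \frac{32513}{-228982 - \frac{1514}{9}} = - \frac{32513}{- \frac{2062352}{9}} = \left(-32513\right) \left(- \frac{9}{2062352}\right) = \frac{292617}{2062352}$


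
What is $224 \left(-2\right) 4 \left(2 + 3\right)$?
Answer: $-8960$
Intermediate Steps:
$224 \left(-2\right) 4 \left(2 + 3\right) = 224 \left(\left(-8\right) 5\right) = 224 \left(-40\right) = -8960$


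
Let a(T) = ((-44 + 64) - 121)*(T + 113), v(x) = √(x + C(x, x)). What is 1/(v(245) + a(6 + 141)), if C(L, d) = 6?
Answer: -26260/689587349 - √251/689587349 ≈ -3.8104e-5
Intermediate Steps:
v(x) = √(6 + x) (v(x) = √(x + 6) = √(6 + x))
a(T) = -11413 - 101*T (a(T) = (20 - 121)*(113 + T) = -101*(113 + T) = -11413 - 101*T)
1/(v(245) + a(6 + 141)) = 1/(√(6 + 245) + (-11413 - 101*(6 + 141))) = 1/(√251 + (-11413 - 101*147)) = 1/(√251 + (-11413 - 14847)) = 1/(√251 - 26260) = 1/(-26260 + √251)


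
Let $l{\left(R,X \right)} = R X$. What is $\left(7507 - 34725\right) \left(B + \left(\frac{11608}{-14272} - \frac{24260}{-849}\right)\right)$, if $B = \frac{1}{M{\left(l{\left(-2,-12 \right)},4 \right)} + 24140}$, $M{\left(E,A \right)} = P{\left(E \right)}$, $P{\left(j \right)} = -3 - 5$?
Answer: $- \frac{383585703519507}{507648796} \approx -7.5561 \cdot 10^{5}$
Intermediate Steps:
$P{\left(j \right)} = -8$
$M{\left(E,A \right)} = -8$
$B = \frac{1}{24132}$ ($B = \frac{1}{-8 + 24140} = \frac{1}{24132} \approx 4.1439 \cdot 10^{-5}$)
$\left(7507 - 34725\right) \left(B + \left(\frac{11608}{-14272} - \frac{24260}{-849}\right)\right) = \left(7507 - 34725\right) \left(\frac{1}{24132} + \left(\frac{11608}{-14272} - \frac{24260}{-849}\right)\right) = - 27218 \left(\frac{1}{24132} + \left(11608 \left(- \frac{1}{14272}\right) - - \frac{24260}{849}\right)\right) = - 27218 \left(\frac{1}{24132} + \left(- \frac{1451}{1784} + \frac{24260}{849}\right)\right) = - 27218 \left(\frac{1}{24132} + \frac{42047941}{1514616}\right) = \left(-27218\right) \frac{28186178523}{1015297592} = - \frac{383585703519507}{507648796}$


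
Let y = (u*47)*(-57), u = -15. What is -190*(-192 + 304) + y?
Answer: 18905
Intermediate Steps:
y = 40185 (y = -15*47*(-57) = -705*(-57) = 40185)
-190*(-192 + 304) + y = -190*(-192 + 304) + 40185 = -190*112 + 40185 = -21280 + 40185 = 18905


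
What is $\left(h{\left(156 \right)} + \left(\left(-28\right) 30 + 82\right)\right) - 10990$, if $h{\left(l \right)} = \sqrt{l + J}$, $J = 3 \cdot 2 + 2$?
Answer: $-11748 + 2 \sqrt{41} \approx -11735.0$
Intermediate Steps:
$J = 8$ ($J = 6 + 2 = 8$)
$h{\left(l \right)} = \sqrt{8 + l}$ ($h{\left(l \right)} = \sqrt{l + 8} = \sqrt{8 + l}$)
$\left(h{\left(156 \right)} + \left(\left(-28\right) 30 + 82\right)\right) - 10990 = \left(\sqrt{8 + 156} + \left(\left(-28\right) 30 + 82\right)\right) - 10990 = \left(\sqrt{164} + \left(-840 + 82\right)\right) - 10990 = \left(2 \sqrt{41} - 758\right) - 10990 = \left(-758 + 2 \sqrt{41}\right) - 10990 = -11748 + 2 \sqrt{41}$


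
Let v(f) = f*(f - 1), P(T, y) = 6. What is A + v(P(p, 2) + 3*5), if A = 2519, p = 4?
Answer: 2939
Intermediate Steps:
v(f) = f*(-1 + f)
A + v(P(p, 2) + 3*5) = 2519 + (6 + 3*5)*(-1 + (6 + 3*5)) = 2519 + (6 + 15)*(-1 + (6 + 15)) = 2519 + 21*(-1 + 21) = 2519 + 21*20 = 2519 + 420 = 2939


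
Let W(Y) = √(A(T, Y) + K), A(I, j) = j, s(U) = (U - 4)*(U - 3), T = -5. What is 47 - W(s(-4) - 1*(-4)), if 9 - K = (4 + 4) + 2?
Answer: 47 - √59 ≈ 39.319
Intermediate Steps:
K = -1 (K = 9 - ((4 + 4) + 2) = 9 - (8 + 2) = 9 - 1*10 = 9 - 10 = -1)
s(U) = (-4 + U)*(-3 + U)
W(Y) = √(-1 + Y) (W(Y) = √(Y - 1) = √(-1 + Y))
47 - W(s(-4) - 1*(-4)) = 47 - √(-1 + ((12 + (-4)² - 7*(-4)) - 1*(-4))) = 47 - √(-1 + ((12 + 16 + 28) + 4)) = 47 - √(-1 + (56 + 4)) = 47 - √(-1 + 60) = 47 - √59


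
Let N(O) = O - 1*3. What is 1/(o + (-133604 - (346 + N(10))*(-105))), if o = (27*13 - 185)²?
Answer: -1/68983 ≈ -1.4496e-5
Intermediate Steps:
N(O) = -3 + O (N(O) = O - 3 = -3 + O)
o = 27556 (o = (351 - 185)² = 166² = 27556)
1/(o + (-133604 - (346 + N(10))*(-105))) = 1/(27556 + (-133604 - (346 + (-3 + 10))*(-105))) = 1/(27556 + (-133604 - (346 + 7)*(-105))) = 1/(27556 + (-133604 - 353*(-105))) = 1/(27556 + (-133604 - 1*(-37065))) = 1/(27556 + (-133604 + 37065)) = 1/(27556 - 96539) = 1/(-68983) = -1/68983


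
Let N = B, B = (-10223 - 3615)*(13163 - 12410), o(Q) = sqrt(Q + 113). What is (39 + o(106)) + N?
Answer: -10419975 + sqrt(219) ≈ -1.0420e+7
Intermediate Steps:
o(Q) = sqrt(113 + Q)
B = -10420014 (B = -13838*753 = -10420014)
N = -10420014
(39 + o(106)) + N = (39 + sqrt(113 + 106)) - 10420014 = (39 + sqrt(219)) - 10420014 = -10419975 + sqrt(219)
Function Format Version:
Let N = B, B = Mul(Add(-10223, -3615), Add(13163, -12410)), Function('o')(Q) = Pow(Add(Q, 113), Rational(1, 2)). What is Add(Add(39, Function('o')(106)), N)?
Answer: Add(-10419975, Pow(219, Rational(1, 2))) ≈ -1.0420e+7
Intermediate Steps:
Function('o')(Q) = Pow(Add(113, Q), Rational(1, 2))
B = -10420014 (B = Mul(-13838, 753) = -10420014)
N = -10420014
Add(Add(39, Function('o')(106)), N) = Add(Add(39, Pow(Add(113, 106), Rational(1, 2))), -10420014) = Add(Add(39, Pow(219, Rational(1, 2))), -10420014) = Add(-10419975, Pow(219, Rational(1, 2)))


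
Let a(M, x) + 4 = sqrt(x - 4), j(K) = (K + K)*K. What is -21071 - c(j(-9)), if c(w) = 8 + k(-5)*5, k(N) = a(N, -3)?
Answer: -21059 - 5*I*sqrt(7) ≈ -21059.0 - 13.229*I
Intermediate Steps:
j(K) = 2*K**2 (j(K) = (2*K)*K = 2*K**2)
a(M, x) = -4 + sqrt(-4 + x) (a(M, x) = -4 + sqrt(x - 4) = -4 + sqrt(-4 + x))
k(N) = -4 + I*sqrt(7) (k(N) = -4 + sqrt(-4 - 3) = -4 + sqrt(-7) = -4 + I*sqrt(7))
c(w) = -12 + 5*I*sqrt(7) (c(w) = 8 + (-4 + I*sqrt(7))*5 = 8 + (-20 + 5*I*sqrt(7)) = -12 + 5*I*sqrt(7))
-21071 - c(j(-9)) = -21071 - (-12 + 5*I*sqrt(7)) = -21071 + (12 - 5*I*sqrt(7)) = -21059 - 5*I*sqrt(7)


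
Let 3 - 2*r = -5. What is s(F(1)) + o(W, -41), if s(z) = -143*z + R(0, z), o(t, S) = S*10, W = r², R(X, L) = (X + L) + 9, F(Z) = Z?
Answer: -543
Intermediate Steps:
r = 4 (r = 3/2 - ½*(-5) = 3/2 + 5/2 = 4)
R(X, L) = 9 + L + X (R(X, L) = (L + X) + 9 = 9 + L + X)
W = 16 (W = 4² = 16)
o(t, S) = 10*S
s(z) = 9 - 142*z (s(z) = -143*z + (9 + z + 0) = -143*z + (9 + z) = 9 - 142*z)
s(F(1)) + o(W, -41) = (9 - 142*1) + 10*(-41) = (9 - 142) - 410 = -133 - 410 = -543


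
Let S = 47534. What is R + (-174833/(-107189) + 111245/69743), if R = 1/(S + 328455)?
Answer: 9067966634105963/2810774360045303 ≈ 3.2261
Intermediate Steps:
R = 1/375989 (R = 1/(47534 + 328455) = 1/375989 ≈ 2.6597e-6)
R + (-174833/(-107189) + 111245/69743) = 1/375989 + (-174833/(-107189) + 111245/69743) = 1/375989 + (-174833*(-1/107189) + 111245*(1/69743)) = 1/375989 + (174833/107189 + 111245/69743) = 1/375989 + 24117618224/7475682427 = 9067966634105963/2810774360045303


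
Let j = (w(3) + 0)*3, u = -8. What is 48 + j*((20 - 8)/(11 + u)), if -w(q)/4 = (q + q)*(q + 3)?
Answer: -1680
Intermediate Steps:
w(q) = -8*q*(3 + q) (w(q) = -4*(q + q)*(q + 3) = -4*2*q*(3 + q) = -8*q*(3 + q))
j = -432 (j = (-8*3*(3 + 3) + 0)*3 = (-8*3*6 + 0)*3 = (-144 + 0)*3 = -144*3 = -432)
48 + j*((20 - 8)/(11 + u)) = 48 - 432*(20 - 8)/(11 - 8) = 48 - 5184/3 = 48 - 432*4 = 48 - 1728 = -1680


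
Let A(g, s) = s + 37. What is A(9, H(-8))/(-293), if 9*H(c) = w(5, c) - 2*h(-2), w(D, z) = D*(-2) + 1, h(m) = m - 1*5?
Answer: -338/2637 ≈ -0.12818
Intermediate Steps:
h(m) = -5 + m (h(m) = m - 5 = -5 + m)
w(D, z) = 1 - 2*D (w(D, z) = -2*D + 1 = 1 - 2*D)
H(c) = 5/9 (H(c) = ((1 - 2*5) - 2*(-5 - 2))/9 = ((1 - 10) - 2*(-7))/9 = (-9 + 14)/9 = (1/9)*5 = 5/9)
A(g, s) = 37 + s
A(9, H(-8))/(-293) = (37 + 5/9)/(-293) = (338/9)*(-1/293) = -338/2637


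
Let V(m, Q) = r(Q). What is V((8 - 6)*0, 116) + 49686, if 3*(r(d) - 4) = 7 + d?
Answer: 49731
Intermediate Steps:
r(d) = 19/3 + d/3 (r(d) = 4 + (7 + d)/3 = 4 + (7/3 + d/3) = 19/3 + d/3)
V(m, Q) = 19/3 + Q/3
V((8 - 6)*0, 116) + 49686 = (19/3 + (⅓)*116) + 49686 = (19/3 + 116/3) + 49686 = 45 + 49686 = 49731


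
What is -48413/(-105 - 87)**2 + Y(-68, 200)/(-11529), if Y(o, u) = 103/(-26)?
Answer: -806010745/613896192 ≈ -1.3129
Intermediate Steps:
Y(o, u) = -103/26 (Y(o, u) = 103*(-1/26) = -103/26)
-48413/(-105 - 87)**2 + Y(-68, 200)/(-11529) = -48413/(-105 - 87)**2 - 103/26/(-11529) = -48413/((-192)**2) - 103/26*(-1/11529) = -48413/36864 + 103/299754 = -806010745/613896192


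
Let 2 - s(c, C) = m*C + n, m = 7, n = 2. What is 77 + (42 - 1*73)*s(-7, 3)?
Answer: 728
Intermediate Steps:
s(c, C) = -7*C (s(c, C) = 2 - (7*C + 2) = 2 - (2 + 7*C) = 2 + (-2 - 7*C) = -7*C)
77 + (42 - 1*73)*s(-7, 3) = 77 + (42 - 1*73)*(-7*3) = 77 + (42 - 73)*(-21) = 77 - 31*(-21) = 77 + 651 = 728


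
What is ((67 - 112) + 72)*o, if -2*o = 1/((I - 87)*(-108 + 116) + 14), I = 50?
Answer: 9/188 ≈ 0.047872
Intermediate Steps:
o = 1/564 (o = -1/(2*((50 - 87)*(-108 + 116) + 14)) = -1/(2*(-37*8 + 14)) = -1/(2*(-296 + 14)) = -1/2/(-282) = -1/2*(-1/282) = 1/564 ≈ 0.0017731)
((67 - 112) + 72)*o = ((67 - 112) + 72)*(1/564) = (-45 + 72)*(1/564) = 27*(1/564) = 9/188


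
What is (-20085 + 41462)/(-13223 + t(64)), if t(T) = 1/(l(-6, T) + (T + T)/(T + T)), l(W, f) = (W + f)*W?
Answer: -7417819/4588382 ≈ -1.6167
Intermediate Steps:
l(W, f) = W*(W + f)
t(T) = 1/(37 - 6*T) (t(T) = 1/(-6*(-6 + T) + (T + T)/(T + T)) = 1/((36 - 6*T) + (2*T)/((2*T))) = 1/((36 - 6*T) + (2*T)*(1/(2*T))) = 1/((36 - 6*T) + 1) = 1/(37 - 6*T))
(-20085 + 41462)/(-13223 + t(64)) = (-20085 + 41462)/(-13223 - 1/(-37 + 6*64)) = 21377/(-13223 - 1/(-37 + 384)) = 21377/(-13223 - 1/347) = 21377/(-4588382/347) = 21377*(-347/4588382) = -7417819/4588382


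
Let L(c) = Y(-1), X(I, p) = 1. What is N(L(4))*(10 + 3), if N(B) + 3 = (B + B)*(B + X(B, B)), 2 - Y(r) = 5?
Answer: 117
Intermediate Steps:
Y(r) = -3 (Y(r) = 2 - 1*5 = 2 - 5 = -3)
L(c) = -3
N(B) = -3 + 2*B*(1 + B) (N(B) = -3 + (B + B)*(B + 1) = -3 + (2*B)*(1 + B) = -3 + 2*B*(1 + B))
N(L(4))*(10 + 3) = (-3 + 2*(-3) + 2*(-3)²)*(10 + 3) = (-3 - 6 + 2*9)*13 = (-3 - 6 + 18)*13 = 9*13 = 117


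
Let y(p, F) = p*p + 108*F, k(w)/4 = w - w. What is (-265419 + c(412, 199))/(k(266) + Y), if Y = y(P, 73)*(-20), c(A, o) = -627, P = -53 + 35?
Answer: 44341/27360 ≈ 1.6207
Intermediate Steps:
P = -18
k(w) = 0 (k(w) = 4*(w - w) = 4*0 = 0)
y(p, F) = p² + 108*F
Y = -164160 (Y = ((-18)² + 108*73)*(-20) = (324 + 7884)*(-20) = 8208*(-20) = -164160)
(-265419 + c(412, 199))/(k(266) + Y) = (-265419 - 627)/(0 - 164160) = -266046/(-164160) = -266046*(-1/164160) = 44341/27360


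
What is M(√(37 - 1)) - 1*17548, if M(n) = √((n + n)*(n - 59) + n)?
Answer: -17548 + 3*I*√70 ≈ -17548.0 + 25.1*I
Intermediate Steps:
M(n) = √(n + 2*n*(-59 + n)) (M(n) = √((2*n)*(-59 + n) + n) = √(2*n*(-59 + n) + n) = √(n + 2*n*(-59 + n)))
M(√(37 - 1)) - 1*17548 = √(√(37 - 1)*(-117 + 2*√(37 - 1))) - 1*17548 = √(√36*(-117 + 2*√36)) - 17548 = √(6*(-117 + 2*6)) - 17548 = √(6*(-117 + 12)) - 17548 = √(6*(-105)) - 17548 = √(-630) - 17548 = 3*I*√70 - 17548 = -17548 + 3*I*√70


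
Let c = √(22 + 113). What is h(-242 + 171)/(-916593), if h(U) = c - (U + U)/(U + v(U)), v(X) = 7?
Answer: 71/29330976 - √15/305531 ≈ -1.0256e-5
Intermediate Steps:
c = 3*√15 (c = √135 = 3*√15 ≈ 11.619)
h(U) = 3*√15 - 2*U/(7 + U) (h(U) = 3*√15 - (U + U)/(U + 7) = 3*√15 - 2*U/(7 + U))
h(-242 + 171)/(-916593) = ((-2*(-242 + 171) + 21*√15 + 3*(-242 + 171)*√15)/(7 + (-242 + 171)))/(-916593) = ((-2*(-71) + 21*√15 + 3*(-71)*√15)/(7 - 71))*(-1/916593) = ((142 + 21*√15 - 213*√15)/(-64))*(-1/916593) = -(142 - 192*√15)/64*(-1/916593) = (-71/32 + 3*√15)*(-1/916593) = 71/29330976 - √15/305531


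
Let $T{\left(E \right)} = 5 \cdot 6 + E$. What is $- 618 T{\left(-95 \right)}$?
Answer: $40170$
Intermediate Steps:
$T{\left(E \right)} = 30 + E$
$- 618 T{\left(-95 \right)} = - 618 \left(30 - 95\right) = \left(-618\right) \left(-65\right) = 40170$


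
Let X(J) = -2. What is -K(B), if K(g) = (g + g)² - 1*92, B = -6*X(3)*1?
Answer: -484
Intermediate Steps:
B = 12 (B = -6*(-2)*1 = 12*1 = 12)
K(g) = -92 + 4*g² (K(g) = (2*g)² - 92 = 4*g² - 92 = -92 + 4*g²)
-K(B) = -(-92 + 4*12²) = -(-92 + 4*144) = -(-92 + 576) = -1*484 = -484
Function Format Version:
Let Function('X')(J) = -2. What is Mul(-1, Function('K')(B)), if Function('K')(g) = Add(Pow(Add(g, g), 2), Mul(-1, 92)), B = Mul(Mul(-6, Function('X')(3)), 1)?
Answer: -484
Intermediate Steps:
B = 12 (B = Mul(Mul(-6, -2), 1) = Mul(12, 1) = 12)
Function('K')(g) = Add(-92, Mul(4, Pow(g, 2))) (Function('K')(g) = Add(Pow(Mul(2, g), 2), -92) = Add(Mul(4, Pow(g, 2)), -92) = Add(-92, Mul(4, Pow(g, 2))))
Mul(-1, Function('K')(B)) = Mul(-1, Add(-92, Mul(4, Pow(12, 2)))) = Mul(-1, Add(-92, Mul(4, 144))) = Mul(-1, Add(-92, 576)) = Mul(-1, 484) = -484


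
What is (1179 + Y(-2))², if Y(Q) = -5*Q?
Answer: 1413721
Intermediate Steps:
(1179 + Y(-2))² = (1179 - 5*(-2))² = (1179 + 10)² = 1189² = 1413721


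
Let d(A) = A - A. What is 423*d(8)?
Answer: 0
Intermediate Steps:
d(A) = 0
423*d(8) = 423*0 = 0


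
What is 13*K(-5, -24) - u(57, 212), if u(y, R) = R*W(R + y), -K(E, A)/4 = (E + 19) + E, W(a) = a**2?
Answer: -15341000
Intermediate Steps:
K(E, A) = -76 - 8*E (K(E, A) = -4*((E + 19) + E) = -4*((19 + E) + E) = -4*(19 + 2*E) = -76 - 8*E)
u(y, R) = R*(R + y)**2
13*K(-5, -24) - u(57, 212) = 13*(-76 - 8*(-5)) - 212*(212 + 57)**2 = 13*(-76 + 40) - 212*269**2 = 13*(-36) - 212*72361 = -468 - 1*15340532 = -468 - 15340532 = -15341000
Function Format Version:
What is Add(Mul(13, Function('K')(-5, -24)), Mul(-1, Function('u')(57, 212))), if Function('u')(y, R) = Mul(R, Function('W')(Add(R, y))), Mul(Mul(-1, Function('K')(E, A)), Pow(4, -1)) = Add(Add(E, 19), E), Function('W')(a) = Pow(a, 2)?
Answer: -15341000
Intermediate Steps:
Function('K')(E, A) = Add(-76, Mul(-8, E)) (Function('K')(E, A) = Mul(-4, Add(Add(E, 19), E)) = Mul(-4, Add(Add(19, E), E)) = Mul(-4, Add(19, Mul(2, E))) = Add(-76, Mul(-8, E)))
Function('u')(y, R) = Mul(R, Pow(Add(R, y), 2))
Add(Mul(13, Function('K')(-5, -24)), Mul(-1, Function('u')(57, 212))) = Add(Mul(13, Add(-76, Mul(-8, -5))), Mul(-1, Mul(212, Pow(Add(212, 57), 2)))) = Add(Mul(13, Add(-76, 40)), Mul(-1, Mul(212, Pow(269, 2)))) = Add(Mul(13, -36), Mul(-1, Mul(212, 72361))) = Add(-468, Mul(-1, 15340532)) = Add(-468, -15340532) = -15341000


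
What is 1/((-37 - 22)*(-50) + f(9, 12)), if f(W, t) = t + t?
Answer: 1/2974 ≈ 0.00033625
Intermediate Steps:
f(W, t) = 2*t
1/((-37 - 22)*(-50) + f(9, 12)) = 1/((-37 - 22)*(-50) + 2*12) = 1/(-59*(-50) + 24) = 1/(2950 + 24) = 1/2974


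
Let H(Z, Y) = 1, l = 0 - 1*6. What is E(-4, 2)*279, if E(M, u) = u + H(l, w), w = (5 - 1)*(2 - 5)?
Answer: 837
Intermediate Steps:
l = -6 (l = 0 - 6 = -6)
w = -12 (w = 4*(-3) = -12)
E(M, u) = 1 + u (E(M, u) = u + 1 = 1 + u)
E(-4, 2)*279 = (1 + 2)*279 = 3*279 = 837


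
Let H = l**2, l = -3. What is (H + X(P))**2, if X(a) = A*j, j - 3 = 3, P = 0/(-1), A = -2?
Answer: 9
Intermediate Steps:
P = 0 (P = 0*(-1) = 0)
j = 6 (j = 3 + 3 = 6)
H = 9 (H = (-3)**2 = 9)
X(a) = -12 (X(a) = -2*6 = -12)
(H + X(P))**2 = (9 - 12)**2 = (-3)**2 = 9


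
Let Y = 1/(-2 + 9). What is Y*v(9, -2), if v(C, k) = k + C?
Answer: 1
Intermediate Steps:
v(C, k) = C + k
Y = ⅐ (Y = 1/7 = ⅐ ≈ 0.14286)
Y*v(9, -2) = (9 - 2)/7 = (⅐)*7 = 1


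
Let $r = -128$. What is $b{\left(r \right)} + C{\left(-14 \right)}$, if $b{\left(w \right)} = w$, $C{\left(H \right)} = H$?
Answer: $-142$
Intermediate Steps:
$b{\left(r \right)} + C{\left(-14 \right)} = -128 - 14 = -142$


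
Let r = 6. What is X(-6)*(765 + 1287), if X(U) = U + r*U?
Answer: -86184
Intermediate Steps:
X(U) = 7*U (X(U) = U + 6*U = 7*U)
X(-6)*(765 + 1287) = (7*(-6))*(765 + 1287) = -42*2052 = -86184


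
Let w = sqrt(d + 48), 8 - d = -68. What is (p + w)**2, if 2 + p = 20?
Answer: 448 + 72*sqrt(31) ≈ 848.88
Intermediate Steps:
p = 18 (p = -2 + 20 = 18)
d = 76 (d = 8 - 1*(-68) = 8 + 68 = 76)
w = 2*sqrt(31) (w = sqrt(76 + 48) = sqrt(124) = 2*sqrt(31) ≈ 11.136)
(p + w)**2 = (18 + 2*sqrt(31))**2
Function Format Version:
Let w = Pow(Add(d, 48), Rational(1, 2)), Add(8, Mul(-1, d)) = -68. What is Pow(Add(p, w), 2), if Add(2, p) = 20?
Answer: Add(448, Mul(72, Pow(31, Rational(1, 2)))) ≈ 848.88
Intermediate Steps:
p = 18 (p = Add(-2, 20) = 18)
d = 76 (d = Add(8, Mul(-1, -68)) = Add(8, 68) = 76)
w = Mul(2, Pow(31, Rational(1, 2))) (w = Pow(Add(76, 48), Rational(1, 2)) = Pow(124, Rational(1, 2)) = Mul(2, Pow(31, Rational(1, 2))) ≈ 11.136)
Pow(Add(p, w), 2) = Pow(Add(18, Mul(2, Pow(31, Rational(1, 2)))), 2)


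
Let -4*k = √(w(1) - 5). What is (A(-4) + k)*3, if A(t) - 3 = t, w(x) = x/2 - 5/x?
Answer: -3 - 3*I*√38/8 ≈ -3.0 - 2.3117*I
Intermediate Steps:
w(x) = x/2 - 5/x (w(x) = x*(½) - 5/x = x/2 - 5/x)
A(t) = 3 + t
k = -I*√38/8 (k = -√(((½)*1 - 5/1) - 5)/4 = -√((½ - 5*1) - 5)/4 = -√((½ - 5) - 5)/4 = -√(-9/2 - 5)/4 = -I*√38/8 ≈ -0.77055*I)
(A(-4) + k)*3 = ((3 - 4) - I*√38/8)*3 = (-1 - I*√38/8)*3 = -3 - 3*I*√38/8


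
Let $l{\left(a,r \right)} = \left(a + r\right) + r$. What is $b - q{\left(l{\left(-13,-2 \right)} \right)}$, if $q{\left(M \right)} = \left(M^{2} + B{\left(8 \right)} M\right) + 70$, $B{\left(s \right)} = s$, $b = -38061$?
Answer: $-38284$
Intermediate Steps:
$l{\left(a,r \right)} = a + 2 r$
$q{\left(M \right)} = 70 + M^{2} + 8 M$ ($q{\left(M \right)} = \left(M^{2} + 8 M\right) + 70 = 70 + M^{2} + 8 M$)
$b - q{\left(l{\left(-13,-2 \right)} \right)} = -38061 - \left(70 + \left(-13 + 2 \left(-2\right)\right)^{2} + 8 \left(-13 + 2 \left(-2\right)\right)\right) = -38061 - \left(70 + \left(-13 - 4\right)^{2} + 8 \left(-13 - 4\right)\right) = -38061 - \left(70 + \left(-17\right)^{2} + 8 \left(-17\right)\right) = -38061 - \left(70 + 289 - 136\right) = -38061 - 223 = -38284$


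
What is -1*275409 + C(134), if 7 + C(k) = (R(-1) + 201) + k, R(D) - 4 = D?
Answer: -275078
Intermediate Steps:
R(D) = 4 + D
C(k) = 197 + k (C(k) = -7 + (((4 - 1) + 201) + k) = -7 + ((3 + 201) + k) = -7 + (204 + k) = 197 + k)
-1*275409 + C(134) = -1*275409 + (197 + 134) = -275409 + 331 = -275078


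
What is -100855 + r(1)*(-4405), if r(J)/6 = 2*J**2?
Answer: -153715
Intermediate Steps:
r(J) = 12*J**2 (r(J) = 6*(2*J**2) = 12*J**2)
-100855 + r(1)*(-4405) = -100855 + (12*1**2)*(-4405) = -100855 + (12*1)*(-4405) = -100855 + 12*(-4405) = -100855 - 52860 = -153715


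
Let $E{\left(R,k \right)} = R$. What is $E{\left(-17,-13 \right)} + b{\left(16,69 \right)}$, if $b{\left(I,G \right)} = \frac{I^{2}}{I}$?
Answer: $-1$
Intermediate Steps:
$b{\left(I,G \right)} = I$
$E{\left(-17,-13 \right)} + b{\left(16,69 \right)} = -17 + 16 = -1$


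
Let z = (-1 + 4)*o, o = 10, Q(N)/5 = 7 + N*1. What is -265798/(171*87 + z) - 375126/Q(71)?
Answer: -949277417/968955 ≈ -979.69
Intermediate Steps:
Q(N) = 35 + 5*N (Q(N) = 5*(7 + N*1) = 5*(7 + N) = 35 + 5*N)
z = 30 (z = (-1 + 4)*10 = 3*10 = 30)
-265798/(171*87 + z) - 375126/Q(71) = -265798/(171*87 + 30) - 375126/(35 + 5*71) = -265798/(14877 + 30) - 375126/(35 + 355) = -265798/14907 - 375126/390 = -265798*1/14907 - 375126*1/390 = -265798/14907 - 62521/65 = -949277417/968955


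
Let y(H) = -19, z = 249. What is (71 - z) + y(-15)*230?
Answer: -4548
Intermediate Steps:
(71 - z) + y(-15)*230 = (71 - 1*249) - 19*230 = (71 - 249) - 4370 = -178 - 4370 = -4548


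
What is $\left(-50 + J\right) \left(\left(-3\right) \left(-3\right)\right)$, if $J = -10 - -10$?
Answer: $-450$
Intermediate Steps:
$J = 0$ ($J = -10 + 10 = 0$)
$\left(-50 + J\right) \left(\left(-3\right) \left(-3\right)\right) = \left(-50 + 0\right) \left(\left(-3\right) \left(-3\right)\right) = \left(-50\right) 9 = -450$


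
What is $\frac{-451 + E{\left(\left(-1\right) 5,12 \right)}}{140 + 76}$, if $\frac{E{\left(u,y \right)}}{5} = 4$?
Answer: $- \frac{431}{216} \approx -1.9954$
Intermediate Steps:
$E{\left(u,y \right)} = 20$ ($E{\left(u,y \right)} = 5 \cdot 4 = 20$)
$\frac{-451 + E{\left(\left(-1\right) 5,12 \right)}}{140 + 76} = \frac{-451 + 20}{140 + 76} = - \frac{431}{216}$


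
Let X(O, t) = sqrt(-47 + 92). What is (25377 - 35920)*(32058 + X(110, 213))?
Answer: -337987494 - 31629*sqrt(5) ≈ -3.3806e+8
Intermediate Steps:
X(O, t) = 3*sqrt(5) (X(O, t) = sqrt(45) = 3*sqrt(5))
(25377 - 35920)*(32058 + X(110, 213)) = (25377 - 35920)*(32058 + 3*sqrt(5)) = -10543*(32058 + 3*sqrt(5)) = -337987494 - 31629*sqrt(5)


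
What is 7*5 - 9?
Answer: 26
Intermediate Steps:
7*5 - 9 = 35 - 9 = 26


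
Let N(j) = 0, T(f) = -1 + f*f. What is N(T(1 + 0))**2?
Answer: 0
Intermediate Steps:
T(f) = -1 + f**2
N(T(1 + 0))**2 = 0**2 = 0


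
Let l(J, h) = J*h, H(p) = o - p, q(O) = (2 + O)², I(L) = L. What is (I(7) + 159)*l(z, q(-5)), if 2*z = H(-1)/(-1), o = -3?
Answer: 1494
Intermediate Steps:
H(p) = -3 - p
z = 1 (z = ((-3 - 1*(-1))/(-1))/2 = ((-3 + 1)*(-1))/2 = (-2*(-1))/2 = (½)*2 = 1)
(I(7) + 159)*l(z, q(-5)) = (7 + 159)*(1*(2 - 5)²) = 166*(1*(-3)²) = 166*(1*9) = 166*9 = 1494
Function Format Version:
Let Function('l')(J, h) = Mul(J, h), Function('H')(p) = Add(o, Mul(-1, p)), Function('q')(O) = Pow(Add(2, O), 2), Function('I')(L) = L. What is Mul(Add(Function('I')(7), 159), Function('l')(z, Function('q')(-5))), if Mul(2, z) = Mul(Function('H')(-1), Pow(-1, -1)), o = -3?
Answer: 1494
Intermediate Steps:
Function('H')(p) = Add(-3, Mul(-1, p))
z = 1 (z = Mul(Rational(1, 2), Mul(Add(-3, Mul(-1, -1)), Pow(-1, -1))) = Mul(Rational(1, 2), Mul(Add(-3, 1), -1)) = Mul(Rational(1, 2), Mul(-2, -1)) = Mul(Rational(1, 2), 2) = 1)
Mul(Add(Function('I')(7), 159), Function('l')(z, Function('q')(-5))) = Mul(Add(7, 159), Mul(1, Pow(Add(2, -5), 2))) = Mul(166, Mul(1, Pow(-3, 2))) = Mul(166, Mul(1, 9)) = Mul(166, 9) = 1494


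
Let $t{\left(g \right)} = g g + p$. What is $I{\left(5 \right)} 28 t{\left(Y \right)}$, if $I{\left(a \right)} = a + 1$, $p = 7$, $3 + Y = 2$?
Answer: $1344$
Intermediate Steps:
$Y = -1$ ($Y = -3 + 2 = -1$)
$I{\left(a \right)} = 1 + a$
$t{\left(g \right)} = 7 + g^{2}$ ($t{\left(g \right)} = g g + 7 = g^{2} + 7 = 7 + g^{2}$)
$I{\left(5 \right)} 28 t{\left(Y \right)} = \left(1 + 5\right) 28 \left(7 + \left(-1\right)^{2}\right) = 6 \cdot 28 \left(7 + 1\right) = 168 \cdot 8 = 1344$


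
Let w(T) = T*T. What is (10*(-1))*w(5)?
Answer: -250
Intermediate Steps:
w(T) = T²
(10*(-1))*w(5) = (10*(-1))*5² = -10*25 = -250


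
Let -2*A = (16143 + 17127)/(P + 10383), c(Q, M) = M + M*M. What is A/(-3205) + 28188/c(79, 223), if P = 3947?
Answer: 32385988743/57354449320 ≈ 0.56466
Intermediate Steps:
c(Q, M) = M + M²
A = -3327/2866 (A = -(16143 + 17127)/(2*(3947 + 10383)) = -16635/14330 = -½*3327/1433 = -3327/2866 ≈ -1.1609)
A/(-3205) + 28188/c(79, 223) = -3327/2866/(-3205) + 28188/((223*(1 + 223))) = -3327/2866*(-1/3205) + 28188/((223*224)) = 3327/9185530 + 28188/49952 = 3327/9185530 + 28188*(1/49952) = 3327/9185530 + 7047/12488 = 32385988743/57354449320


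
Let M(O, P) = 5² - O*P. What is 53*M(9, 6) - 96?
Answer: -1633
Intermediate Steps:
M(O, P) = 25 - O*P
53*M(9, 6) - 96 = 53*(25 - 1*9*6) - 96 = 53*(25 - 54) - 96 = 53*(-29) - 96 = -1537 - 96 = -1633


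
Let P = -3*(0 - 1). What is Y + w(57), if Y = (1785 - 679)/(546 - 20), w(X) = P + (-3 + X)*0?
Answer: 1342/263 ≈ 5.1027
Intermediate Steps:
P = 3 (P = -3*(-1) = 3)
w(X) = 3 (w(X) = 3 + (-3 + X)*0 = 3 + 0 = 3)
Y = 553/263 (Y = 1106/526 = 1106*(1/526) = 553/263 ≈ 2.1027)
Y + w(57) = 553/263 + 3 = 1342/263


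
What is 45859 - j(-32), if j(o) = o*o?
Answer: 44835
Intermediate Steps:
j(o) = o**2
45859 - j(-32) = 45859 - 1*(-32)**2 = 45859 - 1*1024 = 45859 - 1024 = 44835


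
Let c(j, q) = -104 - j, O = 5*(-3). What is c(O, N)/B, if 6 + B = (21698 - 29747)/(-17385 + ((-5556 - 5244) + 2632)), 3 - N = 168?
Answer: 2274217/145269 ≈ 15.655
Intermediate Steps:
O = -15
N = -165 (N = 3 - 1*168 = 3 - 168 = -165)
B = -145269/25553 (B = -6 + (21698 - 29747)/(-17385 + ((-5556 - 5244) + 2632)) = -6 - 8049/(-17385 + (-10800 + 2632)) = -6 - 8049/(-17385 - 8168) = -6 - 8049/(-25553) = -6 - 8049*(-1/25553) = -6 + 8049/25553 = -145269/25553 ≈ -5.6850)
c(O, N)/B = (-104 - 1*(-15))/(-145269/25553) = (-104 + 15)*(-25553/145269) = -89*(-25553/145269) = 2274217/145269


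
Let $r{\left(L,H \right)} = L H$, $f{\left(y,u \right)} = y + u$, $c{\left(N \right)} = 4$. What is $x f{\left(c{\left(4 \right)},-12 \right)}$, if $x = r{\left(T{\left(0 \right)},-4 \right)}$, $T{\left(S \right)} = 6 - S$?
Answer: $192$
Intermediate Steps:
$f{\left(y,u \right)} = u + y$
$r{\left(L,H \right)} = H L$
$x = -24$ ($x = - 4 \left(6 - 0\right) = - 4 \left(6 + 0\right) = \left(-4\right) 6 = -24$)
$x f{\left(c{\left(4 \right)},-12 \right)} = - 24 \left(-12 + 4\right) = \left(-24\right) \left(-8\right) = 192$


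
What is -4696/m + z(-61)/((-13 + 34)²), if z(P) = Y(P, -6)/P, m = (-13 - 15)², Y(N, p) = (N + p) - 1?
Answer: -322127/53802 ≈ -5.9873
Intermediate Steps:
Y(N, p) = -1 + N + p
m = 784 (m = (-28)² = 784)
z(P) = (-7 + P)/P (z(P) = (-1 + P - 6)/P = (-7 + P)/P)
-4696/m + z(-61)/((-13 + 34)²) = -4696/784 + ((-7 - 61)/(-61))/((-13 + 34)²) = -4696*1/784 + (-1/61*(-68))/(21²) = -587/98 + (68/61)/441 = -587/98 + (68/61)*(1/441) = -587/98 + 68/26901 = -322127/53802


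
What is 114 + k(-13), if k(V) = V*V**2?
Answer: -2083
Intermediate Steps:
k(V) = V**3
114 + k(-13) = 114 + (-13)**3 = 114 - 2197 = -2083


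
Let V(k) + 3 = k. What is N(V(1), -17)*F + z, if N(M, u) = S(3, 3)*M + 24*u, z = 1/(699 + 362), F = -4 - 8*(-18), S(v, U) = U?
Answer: -61495559/1061 ≈ -57960.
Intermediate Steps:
V(k) = -3 + k
F = 140 (F = -4 + 144 = 140)
z = 1/1061 ≈ 0.00094251
N(M, u) = 3*M + 24*u
N(V(1), -17)*F + z = (3*(-3 + 1) + 24*(-17))*140 + 1/1061 = (3*(-2) - 408)*140 + 1/1061 = (-6 - 408)*140 + 1/1061 = -414*140 + 1/1061 = -57960 + 1/1061 = -61495559/1061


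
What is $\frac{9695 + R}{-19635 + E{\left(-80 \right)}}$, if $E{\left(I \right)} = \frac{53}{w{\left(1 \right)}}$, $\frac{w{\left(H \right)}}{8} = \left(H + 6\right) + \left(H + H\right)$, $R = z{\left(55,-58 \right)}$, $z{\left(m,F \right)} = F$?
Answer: $- \frac{693864}{1413667} \approx -0.49083$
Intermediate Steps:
$R = -58$
$w{\left(H \right)} = 48 + 24 H$ ($w{\left(H \right)} = 8 \left(\left(H + 6\right) + \left(H + H\right)\right) = 8 \left(\left(6 + H\right) + 2 H\right) = 8 \left(6 + 3 H\right) = 48 + 24 H$)
$E{\left(I \right)} = \frac{53}{72}$ ($E{\left(I \right)} = \frac{53}{48 + 24 \cdot 1} = \frac{53}{48 + 24} = \frac{53}{72}$)
$\frac{9695 + R}{-19635 + E{\left(-80 \right)}} = \frac{9695 - 58}{-19635 + \frac{53}{72}} = \frac{9637}{- \frac{1413667}{72}} = 9637 \left(- \frac{72}{1413667}\right) = - \frac{693864}{1413667}$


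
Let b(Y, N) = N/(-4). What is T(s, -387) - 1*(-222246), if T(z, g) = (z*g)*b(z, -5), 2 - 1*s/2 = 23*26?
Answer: 798876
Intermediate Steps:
b(Y, N) = -N/4 (b(Y, N) = N*(-¼) = -N/4)
s = -1192 (s = 4 - 46*26 = 4 - 2*598 = 4 - 1196 = -1192)
T(z, g) = 5*g*z/4 (T(z, g) = (z*g)*(-¼*(-5)) = (g*z)*(5/4) = 5*g*z/4)
T(s, -387) - 1*(-222246) = (5/4)*(-387)*(-1192) - 1*(-222246) = 576630 + 222246 = 798876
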